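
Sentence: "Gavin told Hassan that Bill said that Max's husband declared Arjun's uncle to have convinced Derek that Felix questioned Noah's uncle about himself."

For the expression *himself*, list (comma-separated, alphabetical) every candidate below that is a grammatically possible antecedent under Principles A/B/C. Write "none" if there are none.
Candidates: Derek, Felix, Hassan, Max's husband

Felix

*himself* is a reflexive; Principle A requires it to be bound within its binding domain — the clause headed by 'questioned'.
— Derek: object of the clause headed by 'convinced'; c-commands the reflexive but lies outside its binding domain — cannot bind it (Principle A).
— Felix: subject of the clause headed by 'questioned'; c-commands the reflexive within its binding domain — allowed (Principle A).
— Hassan: object of the matrix clause; c-commands the reflexive but lies outside its binding domain — cannot bind it (Principle A).
— Max's husband: subject of the clause headed by 'declared'; c-commands the reflexive but lies outside its binding domain — cannot bind it (Principle A).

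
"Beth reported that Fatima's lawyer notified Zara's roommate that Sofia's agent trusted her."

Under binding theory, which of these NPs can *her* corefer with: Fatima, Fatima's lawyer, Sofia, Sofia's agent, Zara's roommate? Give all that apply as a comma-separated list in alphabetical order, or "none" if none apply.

Fatima, Fatima's lawyer, Sofia, Zara's roommate

*her* is a pronoun; Principle B requires it to be free in its binding domain — the clause headed by 'trusted'.
— Fatima: possessor inside the subject DP of the clause headed by 'notified'; does not c-command the pronoun — Principle B does not apply; allowed.
— Fatima's lawyer: subject of the clause headed by 'notified'; c-commands the pronoun but lies outside its binding domain — allowed.
— Sofia: possessor inside the subject DP of the clause headed by 'trusted'; does not c-command the pronoun — Principle B does not apply; allowed.
— Sofia's agent: subject of the clause headed by 'trusted'; c-commands the pronoun within its binding domain — blocked (Principle B).
— Zara's roommate: object of the clause headed by 'notified'; c-commands the pronoun but lies outside its binding domain — allowed.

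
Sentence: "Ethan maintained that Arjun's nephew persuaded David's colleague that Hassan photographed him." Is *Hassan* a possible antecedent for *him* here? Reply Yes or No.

*him* is a pronoun; Principle B requires it to be free in its binding domain — the clause headed by 'photographed'.
— Hassan: subject of the clause headed by 'photographed'; c-commands the pronoun within its binding domain — blocked (Principle B).

No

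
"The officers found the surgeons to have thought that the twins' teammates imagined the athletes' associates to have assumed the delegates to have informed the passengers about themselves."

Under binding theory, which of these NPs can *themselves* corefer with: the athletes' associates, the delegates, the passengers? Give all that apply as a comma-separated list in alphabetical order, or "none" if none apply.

the delegates, the passengers

*themselves* is a reflexive; Principle A requires it to be bound within its binding domain — the clause headed by 'informed'.
— the athletes' associates: subject of the clause headed by 'assumed'; c-commands the reflexive but lies outside its binding domain — cannot bind it (Principle A).
— the delegates: subject of the clause headed by 'informed'; c-commands the reflexive within its binding domain — allowed (Principle A).
— the passengers: object of the clause headed by 'informed'; c-commands the reflexive within its binding domain — allowed (Principle A).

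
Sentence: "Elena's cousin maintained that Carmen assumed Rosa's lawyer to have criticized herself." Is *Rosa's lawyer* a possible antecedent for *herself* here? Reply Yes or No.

*herself* is a reflexive; Principle A requires it to be bound within its binding domain — the clause headed by 'criticized'.
— Rosa's lawyer: subject of the clause headed by 'criticized'; c-commands the reflexive within its binding domain — allowed (Principle A).

Yes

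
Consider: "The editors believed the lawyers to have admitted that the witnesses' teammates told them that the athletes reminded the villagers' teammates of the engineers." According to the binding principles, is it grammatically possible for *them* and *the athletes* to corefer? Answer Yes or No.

No

*them* is a pronoun; Principle B requires it to be free in its binding domain — the clause headed by 'told'.
— the athletes: subject of the clause headed by 'reminded'; is c-commanded by the pronoun; coreference would bind this R-expression — blocked (Principle C).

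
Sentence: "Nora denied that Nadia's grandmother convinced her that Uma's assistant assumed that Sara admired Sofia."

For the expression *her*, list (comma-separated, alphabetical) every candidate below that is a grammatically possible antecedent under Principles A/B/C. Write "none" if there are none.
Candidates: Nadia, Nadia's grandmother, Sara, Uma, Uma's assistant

Nadia

*her* is a pronoun; Principle B requires it to be free in its binding domain — the clause headed by 'convinced'.
— Nadia: possessor inside the subject DP of the clause headed by 'convinced'; does not c-command the pronoun — Principle B does not apply; allowed.
— Nadia's grandmother: subject of the clause headed by 'convinced'; c-commands the pronoun within its binding domain — blocked (Principle B).
— Sara: subject of the clause headed by 'admired'; is c-commanded by the pronoun; coreference would bind this R-expression — blocked (Principle C).
— Uma: possessor inside the subject DP of the clause headed by 'assumed'; is c-commanded by the pronoun; coreference would bind this R-expression — blocked (Principle C).
— Uma's assistant: subject of the clause headed by 'assumed'; is c-commanded by the pronoun; coreference would bind this R-expression — blocked (Principle C).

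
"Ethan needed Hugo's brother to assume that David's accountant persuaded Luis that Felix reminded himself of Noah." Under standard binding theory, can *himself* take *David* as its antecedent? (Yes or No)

No

*himself* is a reflexive; Principle A requires it to be bound within its binding domain — the clause headed by 'reminded'.
— David: possessor inside the subject DP of the clause headed by 'persuaded'; does not c-command the reflexive — cannot bind it (Principle A).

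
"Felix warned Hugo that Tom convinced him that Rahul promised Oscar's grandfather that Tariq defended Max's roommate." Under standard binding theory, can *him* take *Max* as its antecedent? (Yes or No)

No

*him* is a pronoun; Principle B requires it to be free in its binding domain — the clause headed by 'convinced'.
— Max: possessor inside the object DP of the clause headed by 'defended'; is c-commanded by the pronoun; coreference would bind this R-expression — blocked (Principle C).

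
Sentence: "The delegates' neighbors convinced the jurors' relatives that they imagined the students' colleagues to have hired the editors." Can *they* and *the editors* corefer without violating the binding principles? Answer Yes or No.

*the editors* is an R-expression; Principle C requires it to be free (not bound by any c-commanding expression).
— they: subject of the clause headed by 'imagined'; the pronoun c-commands the R-expression — coreference blocked (Principle C).

No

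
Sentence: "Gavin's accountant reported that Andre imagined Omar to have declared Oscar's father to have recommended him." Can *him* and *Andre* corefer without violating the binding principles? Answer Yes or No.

*Andre* is an R-expression; Principle C requires it to be free (not bound by any c-commanding expression).
— him: object of the clause headed by 'recommended'; the pronoun does not c-command the R-expression — coreference allowed.

Yes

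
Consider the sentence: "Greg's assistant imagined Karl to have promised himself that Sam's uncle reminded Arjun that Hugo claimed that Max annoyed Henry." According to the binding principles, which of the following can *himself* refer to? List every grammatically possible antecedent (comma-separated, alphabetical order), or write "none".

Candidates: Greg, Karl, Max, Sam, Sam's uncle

Karl

*himself* is a reflexive; Principle A requires it to be bound within its binding domain — the clause headed by 'promised'.
— Greg: possessor inside the subject DP of the matrix clause; does not c-command the reflexive — cannot bind it (Principle A).
— Karl: subject of the clause headed by 'promised'; c-commands the reflexive within its binding domain — allowed (Principle A).
— Max: subject of the clause headed by 'annoyed'; does not c-command the reflexive — cannot bind it (Principle A).
— Sam: possessor inside the subject DP of the clause headed by 'reminded'; does not c-command the reflexive — cannot bind it (Principle A).
— Sam's uncle: subject of the clause headed by 'reminded'; does not c-command the reflexive — cannot bind it (Principle A).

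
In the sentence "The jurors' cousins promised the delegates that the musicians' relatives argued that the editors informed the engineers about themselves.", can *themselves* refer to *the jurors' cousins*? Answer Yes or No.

No

*themselves* is a reflexive; Principle A requires it to be bound within its binding domain — the clause headed by 'informed'.
— the jurors' cousins: subject of the matrix clause; c-commands the reflexive but lies outside its binding domain — cannot bind it (Principle A).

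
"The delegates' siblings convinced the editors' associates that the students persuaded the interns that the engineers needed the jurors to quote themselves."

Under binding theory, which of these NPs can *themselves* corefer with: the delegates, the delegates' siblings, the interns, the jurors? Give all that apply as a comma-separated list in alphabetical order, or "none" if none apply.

the jurors

*themselves* is a reflexive; Principle A requires it to be bound within its binding domain — the clause headed by 'quote'.
— the delegates: possessor inside the subject DP of the matrix clause; does not c-command the reflexive — cannot bind it (Principle A).
— the delegates' siblings: subject of the matrix clause; c-commands the reflexive but lies outside its binding domain — cannot bind it (Principle A).
— the interns: object of the clause headed by 'persuaded'; c-commands the reflexive but lies outside its binding domain — cannot bind it (Principle A).
— the jurors: subject of the clause headed by 'quote'; c-commands the reflexive within its binding domain — allowed (Principle A).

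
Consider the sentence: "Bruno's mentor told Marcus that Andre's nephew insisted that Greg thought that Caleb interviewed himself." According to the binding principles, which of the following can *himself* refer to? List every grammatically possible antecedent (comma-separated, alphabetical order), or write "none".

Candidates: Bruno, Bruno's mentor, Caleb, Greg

Caleb

*himself* is a reflexive; Principle A requires it to be bound within its binding domain — the clause headed by 'interviewed'.
— Bruno: possessor inside the subject DP of the matrix clause; does not c-command the reflexive — cannot bind it (Principle A).
— Bruno's mentor: subject of the matrix clause; c-commands the reflexive but lies outside its binding domain — cannot bind it (Principle A).
— Caleb: subject of the clause headed by 'interviewed'; c-commands the reflexive within its binding domain — allowed (Principle A).
— Greg: subject of the clause headed by 'thought'; c-commands the reflexive but lies outside its binding domain — cannot bind it (Principle A).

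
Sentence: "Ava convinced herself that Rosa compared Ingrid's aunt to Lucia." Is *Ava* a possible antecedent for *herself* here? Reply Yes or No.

Yes

*herself* is a reflexive; Principle A requires it to be bound within its binding domain — the matrix clause.
— Ava: subject of the matrix clause; c-commands the reflexive within its binding domain — allowed (Principle A).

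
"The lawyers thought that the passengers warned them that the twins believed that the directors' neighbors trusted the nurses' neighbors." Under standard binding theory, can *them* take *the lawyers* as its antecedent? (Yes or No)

Yes

*them* is a pronoun; Principle B requires it to be free in its binding domain — the clause headed by 'warned'.
— the lawyers: subject of the matrix clause; c-commands the pronoun but lies outside its binding domain — allowed.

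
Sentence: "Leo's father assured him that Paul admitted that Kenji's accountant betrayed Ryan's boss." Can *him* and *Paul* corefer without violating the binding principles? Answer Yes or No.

No

*Paul* is an R-expression; Principle C requires it to be free (not bound by any c-commanding expression).
— him: object of the matrix clause; the pronoun c-commands the R-expression — coreference blocked (Principle C).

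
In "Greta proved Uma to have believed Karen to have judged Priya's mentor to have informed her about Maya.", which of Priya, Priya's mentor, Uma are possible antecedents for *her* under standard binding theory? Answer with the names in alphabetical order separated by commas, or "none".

*her* is a pronoun; Principle B requires it to be free in its binding domain — the clause headed by 'informed'.
— Priya: possessor inside the subject DP of the clause headed by 'informed'; does not c-command the pronoun — Principle B does not apply; allowed.
— Priya's mentor: subject of the clause headed by 'informed'; c-commands the pronoun within its binding domain — blocked (Principle B).
— Uma: subject of the clause headed by 'believed'; c-commands the pronoun but lies outside its binding domain — allowed.

Priya, Uma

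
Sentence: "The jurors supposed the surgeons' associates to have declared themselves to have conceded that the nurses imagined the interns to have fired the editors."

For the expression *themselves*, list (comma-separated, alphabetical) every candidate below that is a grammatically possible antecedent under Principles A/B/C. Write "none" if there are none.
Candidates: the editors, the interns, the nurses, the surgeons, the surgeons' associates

*themselves* is a reflexive; Principle A requires it to be bound within its binding domain — the clause headed by 'declared'.
— the editors: object of the clause headed by 'fired'; does not c-command the reflexive — cannot bind it (Principle A).
— the interns: subject of the clause headed by 'fired'; does not c-command the reflexive — cannot bind it (Principle A).
— the nurses: subject of the clause headed by 'imagined'; does not c-command the reflexive — cannot bind it (Principle A).
— the surgeons: possessor inside the subject DP of the clause headed by 'declared'; does not c-command the reflexive — cannot bind it (Principle A).
— the surgeons' associates: subject of the clause headed by 'declared'; c-commands the reflexive within its binding domain — allowed (Principle A).

the surgeons' associates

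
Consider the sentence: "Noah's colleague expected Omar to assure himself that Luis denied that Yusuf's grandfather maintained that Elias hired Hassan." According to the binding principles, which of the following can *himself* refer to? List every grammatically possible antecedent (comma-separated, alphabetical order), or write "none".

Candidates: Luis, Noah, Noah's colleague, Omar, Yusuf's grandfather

Omar

*himself* is a reflexive; Principle A requires it to be bound within its binding domain — the clause headed by 'assure'.
— Luis: subject of the clause headed by 'denied'; does not c-command the reflexive — cannot bind it (Principle A).
— Noah: possessor inside the subject DP of the matrix clause; does not c-command the reflexive — cannot bind it (Principle A).
— Noah's colleague: subject of the matrix clause; c-commands the reflexive but lies outside its binding domain — cannot bind it (Principle A).
— Omar: subject of the clause headed by 'assure'; c-commands the reflexive within its binding domain — allowed (Principle A).
— Yusuf's grandfather: subject of the clause headed by 'maintained'; does not c-command the reflexive — cannot bind it (Principle A).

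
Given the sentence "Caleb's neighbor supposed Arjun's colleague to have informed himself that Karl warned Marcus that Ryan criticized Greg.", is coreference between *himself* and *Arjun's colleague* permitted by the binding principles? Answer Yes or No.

*himself* is a reflexive; Principle A requires it to be bound within its binding domain — the clause headed by 'informed'.
— Arjun's colleague: subject of the clause headed by 'informed'; c-commands the reflexive within its binding domain — allowed (Principle A).

Yes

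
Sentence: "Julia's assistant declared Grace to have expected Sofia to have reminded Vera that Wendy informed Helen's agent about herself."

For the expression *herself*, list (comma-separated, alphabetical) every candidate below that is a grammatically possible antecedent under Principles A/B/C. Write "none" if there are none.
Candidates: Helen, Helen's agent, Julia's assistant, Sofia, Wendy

Helen's agent, Wendy

*herself* is a reflexive; Principle A requires it to be bound within its binding domain — the clause headed by 'informed'.
— Helen: possessor inside the object DP of the clause headed by 'informed'; does not c-command the reflexive — cannot bind it (Principle A).
— Helen's agent: object of the clause headed by 'informed'; c-commands the reflexive within its binding domain — allowed (Principle A).
— Julia's assistant: subject of the matrix clause; c-commands the reflexive but lies outside its binding domain — cannot bind it (Principle A).
— Sofia: subject of the clause headed by 'reminded'; c-commands the reflexive but lies outside its binding domain — cannot bind it (Principle A).
— Wendy: subject of the clause headed by 'informed'; c-commands the reflexive within its binding domain — allowed (Principle A).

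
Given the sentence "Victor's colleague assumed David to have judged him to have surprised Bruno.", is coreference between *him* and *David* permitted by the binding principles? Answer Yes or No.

*him* is a pronoun; Principle B requires it to be free in its binding domain — the clause headed by 'judged'.
— David: subject of the clause headed by 'judged'; c-commands the pronoun within its binding domain — blocked (Principle B).

No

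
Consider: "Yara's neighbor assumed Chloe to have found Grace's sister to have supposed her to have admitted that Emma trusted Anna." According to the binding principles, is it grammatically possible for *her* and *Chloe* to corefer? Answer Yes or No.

*her* is a pronoun; Principle B requires it to be free in its binding domain — the clause headed by 'supposed'.
— Chloe: subject of the clause headed by 'found'; c-commands the pronoun but lies outside its binding domain — allowed.

Yes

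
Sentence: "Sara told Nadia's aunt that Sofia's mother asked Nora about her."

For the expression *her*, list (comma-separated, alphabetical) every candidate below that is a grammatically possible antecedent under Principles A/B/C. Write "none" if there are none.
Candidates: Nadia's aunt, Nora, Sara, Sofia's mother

Nadia's aunt, Sara

*her* is a pronoun; Principle B requires it to be free in its binding domain — the clause headed by 'asked'.
— Nadia's aunt: object of the matrix clause; c-commands the pronoun but lies outside its binding domain — allowed.
— Nora: object of the clause headed by 'asked'; c-commands the pronoun within its binding domain — blocked (Principle B).
— Sara: subject of the matrix clause; c-commands the pronoun but lies outside its binding domain — allowed.
— Sofia's mother: subject of the clause headed by 'asked'; c-commands the pronoun within its binding domain — blocked (Principle B).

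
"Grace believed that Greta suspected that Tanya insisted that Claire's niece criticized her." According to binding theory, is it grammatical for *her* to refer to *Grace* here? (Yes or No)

Yes

*Grace* is an R-expression; Principle C requires it to be free (not bound by any c-commanding expression).
— her: object of the clause headed by 'criticized'; the pronoun does not c-command the R-expression — coreference allowed.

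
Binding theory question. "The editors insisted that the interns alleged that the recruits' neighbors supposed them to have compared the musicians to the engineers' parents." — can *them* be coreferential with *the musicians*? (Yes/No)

*them* is a pronoun; Principle B requires it to be free in its binding domain — the clause headed by 'supposed'.
— the musicians: object of the clause headed by 'compared'; is c-commanded by the pronoun; coreference would bind this R-expression — blocked (Principle C).

No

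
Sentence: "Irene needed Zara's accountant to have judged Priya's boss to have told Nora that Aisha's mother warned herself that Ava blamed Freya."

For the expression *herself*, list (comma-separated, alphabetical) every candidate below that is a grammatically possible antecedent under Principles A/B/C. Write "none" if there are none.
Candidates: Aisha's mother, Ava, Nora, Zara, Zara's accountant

*herself* is a reflexive; Principle A requires it to be bound within its binding domain — the clause headed by 'warned'.
— Aisha's mother: subject of the clause headed by 'warned'; c-commands the reflexive within its binding domain — allowed (Principle A).
— Ava: subject of the clause headed by 'blamed'; does not c-command the reflexive — cannot bind it (Principle A).
— Nora: object of the clause headed by 'told'; c-commands the reflexive but lies outside its binding domain — cannot bind it (Principle A).
— Zara: possessor inside the subject DP of the clause headed by 'judged'; does not c-command the reflexive — cannot bind it (Principle A).
— Zara's accountant: subject of the clause headed by 'judged'; c-commands the reflexive but lies outside its binding domain — cannot bind it (Principle A).

Aisha's mother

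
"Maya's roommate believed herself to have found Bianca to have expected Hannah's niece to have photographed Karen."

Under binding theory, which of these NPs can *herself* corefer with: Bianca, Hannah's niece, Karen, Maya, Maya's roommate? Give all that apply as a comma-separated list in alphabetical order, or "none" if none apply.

*herself* is a reflexive; Principle A requires it to be bound within its binding domain — the matrix clause.
— Bianca: subject of the clause headed by 'expected'; does not c-command the reflexive — cannot bind it (Principle A).
— Hannah's niece: subject of the clause headed by 'photographed'; does not c-command the reflexive — cannot bind it (Principle A).
— Karen: object of the clause headed by 'photographed'; does not c-command the reflexive — cannot bind it (Principle A).
— Maya: possessor inside the subject DP of the matrix clause; does not c-command the reflexive — cannot bind it (Principle A).
— Maya's roommate: subject of the matrix clause; c-commands the reflexive within its binding domain — allowed (Principle A).

Maya's roommate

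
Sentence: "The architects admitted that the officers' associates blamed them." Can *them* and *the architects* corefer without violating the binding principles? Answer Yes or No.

Yes

*the architects* is an R-expression; Principle C requires it to be free (not bound by any c-commanding expression).
— them: object of the clause headed by 'blamed'; the pronoun does not c-command the R-expression — coreference allowed.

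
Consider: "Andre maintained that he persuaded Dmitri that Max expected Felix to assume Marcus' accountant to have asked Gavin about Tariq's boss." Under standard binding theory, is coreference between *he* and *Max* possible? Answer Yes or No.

No

*Max* is an R-expression; Principle C requires it to be free (not bound by any c-commanding expression).
— he: subject of the clause headed by 'persuaded'; the pronoun c-commands the R-expression — coreference blocked (Principle C).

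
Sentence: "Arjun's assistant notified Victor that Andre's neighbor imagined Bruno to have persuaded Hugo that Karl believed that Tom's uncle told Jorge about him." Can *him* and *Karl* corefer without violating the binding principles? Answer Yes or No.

*Karl* is an R-expression; Principle C requires it to be free (not bound by any c-commanding expression).
— him: second object of the clause headed by 'told'; the pronoun does not c-command the R-expression — coreference allowed.

Yes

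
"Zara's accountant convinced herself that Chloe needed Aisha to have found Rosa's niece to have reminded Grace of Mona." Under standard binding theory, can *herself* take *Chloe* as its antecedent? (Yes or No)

No

*herself* is a reflexive; Principle A requires it to be bound within its binding domain — the matrix clause.
— Chloe: subject of the clause headed by 'needed'; does not c-command the reflexive — cannot bind it (Principle A).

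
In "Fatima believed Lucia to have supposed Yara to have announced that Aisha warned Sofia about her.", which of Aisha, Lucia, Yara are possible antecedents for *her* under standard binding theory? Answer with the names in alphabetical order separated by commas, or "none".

*her* is a pronoun; Principle B requires it to be free in its binding domain — the clause headed by 'warned'.
— Aisha: subject of the clause headed by 'warned'; c-commands the pronoun within its binding domain — blocked (Principle B).
— Lucia: subject of the clause headed by 'supposed'; c-commands the pronoun but lies outside its binding domain — allowed.
— Yara: subject of the clause headed by 'announced'; c-commands the pronoun but lies outside its binding domain — allowed.

Lucia, Yara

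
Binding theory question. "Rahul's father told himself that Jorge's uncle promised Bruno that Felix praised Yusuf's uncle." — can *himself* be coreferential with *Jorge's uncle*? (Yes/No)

No

*himself* is a reflexive; Principle A requires it to be bound within its binding domain — the matrix clause.
— Jorge's uncle: subject of the clause headed by 'promised'; does not c-command the reflexive — cannot bind it (Principle A).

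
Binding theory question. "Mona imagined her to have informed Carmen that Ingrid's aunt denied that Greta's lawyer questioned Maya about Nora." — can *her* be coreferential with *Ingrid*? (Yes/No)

*her* is a pronoun; Principle B requires it to be free in its binding domain — the matrix clause.
— Ingrid: possessor inside the subject DP of the clause headed by 'denied'; is c-commanded by the pronoun; coreference would bind this R-expression — blocked (Principle C).

No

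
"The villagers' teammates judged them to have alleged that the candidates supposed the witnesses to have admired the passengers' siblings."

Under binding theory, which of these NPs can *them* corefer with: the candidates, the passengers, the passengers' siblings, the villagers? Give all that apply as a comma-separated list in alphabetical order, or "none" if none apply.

the villagers

*them* is a pronoun; Principle B requires it to be free in its binding domain — the matrix clause.
— the candidates: subject of the clause headed by 'supposed'; is c-commanded by the pronoun; coreference would bind this R-expression — blocked (Principle C).
— the passengers: possessor inside the object DP of the clause headed by 'admired'; is c-commanded by the pronoun; coreference would bind this R-expression — blocked (Principle C).
— the passengers' siblings: object of the clause headed by 'admired'; is c-commanded by the pronoun; coreference would bind this R-expression — blocked (Principle C).
— the villagers: possessor inside the subject DP of the matrix clause; does not c-command the pronoun — Principle B does not apply; allowed.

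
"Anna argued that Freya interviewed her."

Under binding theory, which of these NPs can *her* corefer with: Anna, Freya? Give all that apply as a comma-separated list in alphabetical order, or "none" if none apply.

*her* is a pronoun; Principle B requires it to be free in its binding domain — the clause headed by 'interviewed'.
— Anna: subject of the matrix clause; c-commands the pronoun but lies outside its binding domain — allowed.
— Freya: subject of the clause headed by 'interviewed'; c-commands the pronoun within its binding domain — blocked (Principle B).

Anna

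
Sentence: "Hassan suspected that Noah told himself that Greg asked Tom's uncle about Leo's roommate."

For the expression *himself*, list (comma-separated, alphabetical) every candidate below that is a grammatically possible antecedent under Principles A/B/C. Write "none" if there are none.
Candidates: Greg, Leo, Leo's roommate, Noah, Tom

*himself* is a reflexive; Principle A requires it to be bound within its binding domain — the clause headed by 'told'.
— Greg: subject of the clause headed by 'asked'; does not c-command the reflexive — cannot bind it (Principle A).
— Leo: possessor inside the second object DP of the clause headed by 'asked'; does not c-command the reflexive — cannot bind it (Principle A).
— Leo's roommate: second object of the clause headed by 'asked'; does not c-command the reflexive — cannot bind it (Principle A).
— Noah: subject of the clause headed by 'told'; c-commands the reflexive within its binding domain — allowed (Principle A).
— Tom: possessor inside the object DP of the clause headed by 'asked'; does not c-command the reflexive — cannot bind it (Principle A).

Noah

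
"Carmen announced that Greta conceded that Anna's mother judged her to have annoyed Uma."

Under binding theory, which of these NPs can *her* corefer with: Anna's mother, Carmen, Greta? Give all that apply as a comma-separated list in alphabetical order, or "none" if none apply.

*her* is a pronoun; Principle B requires it to be free in its binding domain — the clause headed by 'judged'.
— Anna's mother: subject of the clause headed by 'judged'; c-commands the pronoun within its binding domain — blocked (Principle B).
— Carmen: subject of the matrix clause; c-commands the pronoun but lies outside its binding domain — allowed.
— Greta: subject of the clause headed by 'conceded'; c-commands the pronoun but lies outside its binding domain — allowed.

Carmen, Greta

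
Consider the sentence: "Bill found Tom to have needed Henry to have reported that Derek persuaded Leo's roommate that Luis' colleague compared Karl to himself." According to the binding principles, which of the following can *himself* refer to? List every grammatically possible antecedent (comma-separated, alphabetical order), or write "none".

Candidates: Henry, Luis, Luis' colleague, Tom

Luis' colleague

*himself* is a reflexive; Principle A requires it to be bound within its binding domain — the clause headed by 'compared'.
— Henry: subject of the clause headed by 'reported'; c-commands the reflexive but lies outside its binding domain — cannot bind it (Principle A).
— Luis: possessor inside the subject DP of the clause headed by 'compared'; does not c-command the reflexive — cannot bind it (Principle A).
— Luis' colleague: subject of the clause headed by 'compared'; c-commands the reflexive within its binding domain — allowed (Principle A).
— Tom: subject of the clause headed by 'needed'; c-commands the reflexive but lies outside its binding domain — cannot bind it (Principle A).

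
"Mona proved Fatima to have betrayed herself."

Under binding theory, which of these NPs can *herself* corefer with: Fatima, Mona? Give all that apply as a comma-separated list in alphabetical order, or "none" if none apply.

Fatima

*herself* is a reflexive; Principle A requires it to be bound within its binding domain — the clause headed by 'betrayed'.
— Fatima: subject of the clause headed by 'betrayed'; c-commands the reflexive within its binding domain — allowed (Principle A).
— Mona: subject of the matrix clause; c-commands the reflexive but lies outside its binding domain — cannot bind it (Principle A).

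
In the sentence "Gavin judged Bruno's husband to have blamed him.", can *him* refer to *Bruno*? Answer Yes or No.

Yes

*him* is a pronoun; Principle B requires it to be free in its binding domain — the clause headed by 'blamed'.
— Bruno: possessor inside the subject DP of the clause headed by 'blamed'; does not c-command the pronoun — Principle B does not apply; allowed.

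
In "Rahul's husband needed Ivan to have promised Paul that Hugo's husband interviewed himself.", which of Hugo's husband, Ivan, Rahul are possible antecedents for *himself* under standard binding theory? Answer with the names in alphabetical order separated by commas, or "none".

Hugo's husband

*himself* is a reflexive; Principle A requires it to be bound within its binding domain — the clause headed by 'interviewed'.
— Hugo's husband: subject of the clause headed by 'interviewed'; c-commands the reflexive within its binding domain — allowed (Principle A).
— Ivan: subject of the clause headed by 'promised'; c-commands the reflexive but lies outside its binding domain — cannot bind it (Principle A).
— Rahul: possessor inside the subject DP of the matrix clause; does not c-command the reflexive — cannot bind it (Principle A).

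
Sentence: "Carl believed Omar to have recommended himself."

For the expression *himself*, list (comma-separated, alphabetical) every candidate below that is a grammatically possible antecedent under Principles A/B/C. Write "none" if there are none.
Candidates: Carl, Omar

*himself* is a reflexive; Principle A requires it to be bound within its binding domain — the clause headed by 'recommended'.
— Carl: subject of the matrix clause; c-commands the reflexive but lies outside its binding domain — cannot bind it (Principle A).
— Omar: subject of the clause headed by 'recommended'; c-commands the reflexive within its binding domain — allowed (Principle A).

Omar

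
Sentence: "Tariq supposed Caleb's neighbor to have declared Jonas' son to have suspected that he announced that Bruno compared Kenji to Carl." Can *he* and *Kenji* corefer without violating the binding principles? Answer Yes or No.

No

*Kenji* is an R-expression; Principle C requires it to be free (not bound by any c-commanding expression).
— he: subject of the clause headed by 'announced'; the pronoun c-commands the R-expression — coreference blocked (Principle C).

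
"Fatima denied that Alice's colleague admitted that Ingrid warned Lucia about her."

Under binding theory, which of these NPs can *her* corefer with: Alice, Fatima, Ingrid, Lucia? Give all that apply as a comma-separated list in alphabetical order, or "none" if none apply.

Alice, Fatima

*her* is a pronoun; Principle B requires it to be free in its binding domain — the clause headed by 'warned'.
— Alice: possessor inside the subject DP of the clause headed by 'admitted'; does not c-command the pronoun — Principle B does not apply; allowed.
— Fatima: subject of the matrix clause; c-commands the pronoun but lies outside its binding domain — allowed.
— Ingrid: subject of the clause headed by 'warned'; c-commands the pronoun within its binding domain — blocked (Principle B).
— Lucia: object of the clause headed by 'warned'; c-commands the pronoun within its binding domain — blocked (Principle B).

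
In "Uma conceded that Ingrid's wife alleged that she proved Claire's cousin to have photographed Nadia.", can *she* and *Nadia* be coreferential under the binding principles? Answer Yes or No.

No

*Nadia* is an R-expression; Principle C requires it to be free (not bound by any c-commanding expression).
— she: subject of the clause headed by 'proved'; the pronoun c-commands the R-expression — coreference blocked (Principle C).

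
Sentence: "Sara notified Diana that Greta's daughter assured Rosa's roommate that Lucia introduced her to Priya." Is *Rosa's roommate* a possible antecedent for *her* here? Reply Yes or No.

Yes

*her* is a pronoun; Principle B requires it to be free in its binding domain — the clause headed by 'introduced'.
— Rosa's roommate: object of the clause headed by 'assured'; c-commands the pronoun but lies outside its binding domain — allowed.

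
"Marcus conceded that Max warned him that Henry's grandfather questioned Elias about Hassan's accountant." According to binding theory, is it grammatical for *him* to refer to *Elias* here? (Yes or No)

No

*Elias* is an R-expression; Principle C requires it to be free (not bound by any c-commanding expression).
— him: object of the clause headed by 'warned'; the pronoun c-commands the R-expression — coreference blocked (Principle C).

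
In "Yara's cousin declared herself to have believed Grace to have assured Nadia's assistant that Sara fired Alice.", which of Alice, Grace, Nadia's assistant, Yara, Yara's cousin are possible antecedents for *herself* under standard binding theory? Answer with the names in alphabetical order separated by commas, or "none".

*herself* is a reflexive; Principle A requires it to be bound within its binding domain — the matrix clause.
— Alice: object of the clause headed by 'fired'; does not c-command the reflexive — cannot bind it (Principle A).
— Grace: subject of the clause headed by 'assured'; does not c-command the reflexive — cannot bind it (Principle A).
— Nadia's assistant: object of the clause headed by 'assured'; does not c-command the reflexive — cannot bind it (Principle A).
— Yara: possessor inside the subject DP of the matrix clause; does not c-command the reflexive — cannot bind it (Principle A).
— Yara's cousin: subject of the matrix clause; c-commands the reflexive within its binding domain — allowed (Principle A).

Yara's cousin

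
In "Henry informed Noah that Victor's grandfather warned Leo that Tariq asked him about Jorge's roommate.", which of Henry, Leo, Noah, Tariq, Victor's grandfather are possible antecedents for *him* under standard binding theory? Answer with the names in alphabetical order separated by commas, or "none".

Henry, Leo, Noah, Victor's grandfather

*him* is a pronoun; Principle B requires it to be free in its binding domain — the clause headed by 'asked'.
— Henry: subject of the matrix clause; c-commands the pronoun but lies outside its binding domain — allowed.
— Leo: object of the clause headed by 'warned'; c-commands the pronoun but lies outside its binding domain — allowed.
— Noah: object of the matrix clause; c-commands the pronoun but lies outside its binding domain — allowed.
— Tariq: subject of the clause headed by 'asked'; c-commands the pronoun within its binding domain — blocked (Principle B).
— Victor's grandfather: subject of the clause headed by 'warned'; c-commands the pronoun but lies outside its binding domain — allowed.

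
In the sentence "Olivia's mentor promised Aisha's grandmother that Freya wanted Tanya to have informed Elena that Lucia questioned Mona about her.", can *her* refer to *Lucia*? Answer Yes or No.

*her* is a pronoun; Principle B requires it to be free in its binding domain — the clause headed by 'questioned'.
— Lucia: subject of the clause headed by 'questioned'; c-commands the pronoun within its binding domain — blocked (Principle B).

No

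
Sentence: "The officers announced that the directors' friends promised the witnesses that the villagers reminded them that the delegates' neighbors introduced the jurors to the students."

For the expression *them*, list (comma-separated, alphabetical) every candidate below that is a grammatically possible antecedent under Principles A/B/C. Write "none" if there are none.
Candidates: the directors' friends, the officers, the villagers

*them* is a pronoun; Principle B requires it to be free in its binding domain — the clause headed by 'reminded'.
— the directors' friends: subject of the clause headed by 'promised'; c-commands the pronoun but lies outside its binding domain — allowed.
— the officers: subject of the matrix clause; c-commands the pronoun but lies outside its binding domain — allowed.
— the villagers: subject of the clause headed by 'reminded'; c-commands the pronoun within its binding domain — blocked (Principle B).

the directors' friends, the officers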